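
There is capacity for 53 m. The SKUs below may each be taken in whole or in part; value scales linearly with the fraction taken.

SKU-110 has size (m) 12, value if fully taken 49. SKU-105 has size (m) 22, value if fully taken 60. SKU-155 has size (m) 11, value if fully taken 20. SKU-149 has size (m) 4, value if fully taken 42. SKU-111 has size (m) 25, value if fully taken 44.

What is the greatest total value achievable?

178.04

Best value per unit of size first: SKU-149 42/4≈10.5, SKU-110 49/12≈4.08, SKU-105 60/22≈2.73, SKU-155 20/11≈1.82, SKU-111 44/25≈1.76.
All 4 m of SKU-149 fit (value 42) → 49 remain.
All 12 m of SKU-110 fit (value 49) → 37 remain.
All 22 m of SKU-105 fit (value 60) → 15 remain.
Take all of SKU-155 (11 m, value 20) → 4 m left.
Only 4 m remain; take 4/25 of SKU-111 for value 44×4/25 = 7.04.
Total value = 178.04.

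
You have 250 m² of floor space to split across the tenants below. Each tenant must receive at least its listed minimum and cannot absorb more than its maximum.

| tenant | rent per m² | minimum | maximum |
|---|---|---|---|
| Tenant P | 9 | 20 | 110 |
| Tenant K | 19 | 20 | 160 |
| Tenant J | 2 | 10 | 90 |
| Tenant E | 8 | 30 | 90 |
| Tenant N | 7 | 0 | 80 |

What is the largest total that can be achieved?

Meeting every minimum uses 20+20+10+30+0 = 80 m², leaving 170.
Rank by rent per m²: Tenant K 19 > Tenant P 9 > Tenant E 8 > Tenant N 7 > Tenant J 2.
Tenant K: +140 to 160 (cap) — 30 left.
Only 30 left; Tenant P takes them to reach 50.
Total = 9×50 + 19×160 + 2×10 + 8×30 = 3750.

3750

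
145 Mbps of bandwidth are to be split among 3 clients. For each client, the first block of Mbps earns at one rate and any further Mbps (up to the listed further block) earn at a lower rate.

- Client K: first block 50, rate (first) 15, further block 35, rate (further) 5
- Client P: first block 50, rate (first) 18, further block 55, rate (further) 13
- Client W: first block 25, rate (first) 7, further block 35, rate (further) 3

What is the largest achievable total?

2235

Order all 6 blocks by rate: Client P/T1 18 > Client K/T1 15 > Client P/T2 13 > Client W/T1 7 > Client K/T2 5 > Client W/T2 3.
Fill Client P T1 block (50 at 18) — 95 left.
Client K T1 at 15: fill all 50 — 45 left.
Client P T2 at 13: only 45 left, fill 45.
Total = 18×50 + 15×50 + 13×45 = 2235.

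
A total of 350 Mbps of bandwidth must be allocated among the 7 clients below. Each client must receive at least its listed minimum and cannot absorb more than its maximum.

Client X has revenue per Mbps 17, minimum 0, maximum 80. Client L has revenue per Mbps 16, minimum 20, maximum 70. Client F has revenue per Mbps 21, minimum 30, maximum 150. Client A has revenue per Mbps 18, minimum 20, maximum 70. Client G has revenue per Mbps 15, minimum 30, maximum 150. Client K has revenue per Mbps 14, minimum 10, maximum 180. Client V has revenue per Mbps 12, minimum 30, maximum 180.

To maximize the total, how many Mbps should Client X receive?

40

Meeting every minimum uses 0+20+30+20+30+10+30 = 140 Mbps, leaving 210.
Rank by revenue per Mbps: Client F 21 > Client A 18 > Client X 17 > Client L 16 > Client G 15 > Client K 14 > Client V 12.
Give Client F 120 more to hit its cap of 150 → 90 left.
Client A: +50 to 70 (cap) → 40 left.
Client X has room for 80 more but only 40 remain, so it gets 40.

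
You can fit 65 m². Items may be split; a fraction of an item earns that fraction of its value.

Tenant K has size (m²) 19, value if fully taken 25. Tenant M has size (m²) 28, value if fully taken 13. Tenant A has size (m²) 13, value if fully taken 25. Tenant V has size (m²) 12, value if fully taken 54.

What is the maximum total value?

113.75

Rank by value-to-size ratio: Tenant V 54/12≈4.5, Tenant A 25/13≈1.92, Tenant K 25/19≈1.32, Tenant M 13/28≈0.464.
Take all of Tenant V (12 m², value 54) → 53 m² left.
All 13 m² of Tenant A fit (value 25) → 40 remain.
Take all of Tenant K (19 m², value 25) → 21 m² left.
21 m² left: a 21/28 share of Tenant M gives 13×21/28 = 9.75.
Total value = 113.75.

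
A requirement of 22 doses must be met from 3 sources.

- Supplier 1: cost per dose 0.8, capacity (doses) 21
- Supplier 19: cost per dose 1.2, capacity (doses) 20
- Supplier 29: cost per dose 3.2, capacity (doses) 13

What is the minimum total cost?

18

Fill from the cheapest source first.
Supplier 1 at 0.8: take all 21 doses ; 1 still needed.
Supplier 19 (1.2): take the remaining 1 ; done.
Supplier 29: unused.
Cost = 21×0.8 + 1×1.2 = 18.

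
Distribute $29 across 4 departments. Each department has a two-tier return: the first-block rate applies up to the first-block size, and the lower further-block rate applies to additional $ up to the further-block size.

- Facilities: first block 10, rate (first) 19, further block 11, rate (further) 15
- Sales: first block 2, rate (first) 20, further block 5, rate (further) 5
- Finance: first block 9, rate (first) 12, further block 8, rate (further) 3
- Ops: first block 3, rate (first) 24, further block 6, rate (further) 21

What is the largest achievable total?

548

Treat each block as its own option and order by rate: Ops/tier1 24 > Ops/tier2 21 > Sales/tier1 20 > Facilities/tier1 19 > Facilities/tier2 15 > Finance/tier1 12 > Sales/tier2 5 > Finance/tier2 3.
Ops/tier1 (24): +3 ; 26 left.
Ops/tier2 (21): +6 ; 20 left.
Sales tier1 at 20: fill all 2 ; 18 left.
Facilities/tier1 (19): +10 ; 8 left.
8 remain; put them into Facilities tier2 at 15.
Total = 24×3 + 21×6 + 20×2 + 19×10 + 15×8 = 548.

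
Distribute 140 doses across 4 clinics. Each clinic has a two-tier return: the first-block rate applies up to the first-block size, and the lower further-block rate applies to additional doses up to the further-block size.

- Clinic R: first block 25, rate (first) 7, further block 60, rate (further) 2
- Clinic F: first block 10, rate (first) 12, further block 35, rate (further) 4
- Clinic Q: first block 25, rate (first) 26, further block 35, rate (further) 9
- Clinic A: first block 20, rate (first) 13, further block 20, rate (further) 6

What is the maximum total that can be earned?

Treat each block as its own option and order by rate: Clinic Q/T1 26 > Clinic A/T1 13 > Clinic F/T1 12 > Clinic Q/T2 9 > Clinic R/T1 7 > Clinic A/T2 6 > Clinic F/T2 4 > Clinic R/T2 2.
Clinic Q/T1 (26): +25 → 115 left.
Fill Clinic A T1 block (20 at 13) → 95 left.
Clinic F/T1 (12): +10 → 85 left.
Clinic Q/T2 (9): +35 → 50 left.
Fill Clinic R T1 block (25 at 7) → 25 left.
Fill Clinic A T2 block (20 at 6) → 5 left.
Clinic F T2 at 4: only 5 left, fill 5.
Total = 26×25 + 13×20 + 12×10 + 9×35 + 7×25 + 6×20 + 4×5 = 1660.

1660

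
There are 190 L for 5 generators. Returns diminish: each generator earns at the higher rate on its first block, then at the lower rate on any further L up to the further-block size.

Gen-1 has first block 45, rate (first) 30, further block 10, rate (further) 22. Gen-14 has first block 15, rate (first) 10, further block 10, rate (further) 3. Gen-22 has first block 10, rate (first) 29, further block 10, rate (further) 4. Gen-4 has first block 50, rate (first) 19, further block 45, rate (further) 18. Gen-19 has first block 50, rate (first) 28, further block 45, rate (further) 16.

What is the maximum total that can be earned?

Treat each block as its own option and order by rate: Gen-1/first 30 > Gen-22/first 29 > Gen-19/first 28 > Gen-1/second 22 > Gen-4/first 19 > Gen-4/second 18 > Gen-19/second 16 > Gen-14/first 10 > Gen-22/second 4 > Gen-14/second 3.
Gen-1 first at 30: fill all 45 → 145 left.
Gen-22/first (29): +10 → 135 left.
Gen-19 first at 28: fill all 50 → 85 left.
Gen-1/second (22): +10 → 75 left.
Gen-4 first at 19: fill all 50 → 25 left.
25 remain; put them into Gen-4 second at 18.
Total = 30×45 + 29×10 + 28×50 + 22×10 + 19×50 + 18×25 = 4660.

4660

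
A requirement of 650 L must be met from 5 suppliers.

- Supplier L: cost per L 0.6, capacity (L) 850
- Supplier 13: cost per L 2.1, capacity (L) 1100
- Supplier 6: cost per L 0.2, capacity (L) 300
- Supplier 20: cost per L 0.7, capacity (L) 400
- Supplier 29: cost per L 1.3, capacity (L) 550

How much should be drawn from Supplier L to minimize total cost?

Fill from the cheapest supplier first.
Supplier 6 at 0.2: take all 300 L → 350 still needed.
Supplier L at 0.6: take 350 of its 850 → requirement met.
Supplier 20, Supplier 29, Supplier 13: unused.

350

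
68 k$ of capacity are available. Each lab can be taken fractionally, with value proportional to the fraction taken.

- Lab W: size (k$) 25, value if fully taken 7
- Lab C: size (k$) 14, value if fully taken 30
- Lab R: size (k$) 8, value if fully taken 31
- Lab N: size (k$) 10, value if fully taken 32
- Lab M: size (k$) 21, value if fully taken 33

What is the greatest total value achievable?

Best value per unit of size first: Lab R 31/8≈3.88, Lab N 32/10≈3.2, Lab C 30/14≈2.14, Lab M 33/21≈1.57, Lab W 7/25≈0.28.
Lab R: take in full, 8 k$ for value 31 — 60 left.
All 10 k$ of Lab N fit (value 32) — 50 remain.
All 14 k$ of Lab C fit (value 30) — 36 remain.
Take all of Lab M (21 k$, value 33) — 15 k$ left.
15 k$ left: a 15/25 share of Lab W gives 7×15/25 = 4.2.
Total value = 130.2.

130.2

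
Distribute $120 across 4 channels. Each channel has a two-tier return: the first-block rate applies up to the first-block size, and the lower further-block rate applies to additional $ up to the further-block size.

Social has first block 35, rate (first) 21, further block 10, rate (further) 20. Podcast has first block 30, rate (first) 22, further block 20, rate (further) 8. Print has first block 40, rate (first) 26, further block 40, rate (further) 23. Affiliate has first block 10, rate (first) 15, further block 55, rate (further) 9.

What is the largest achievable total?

Order all 8 blocks by rate: Print/first 26 > Print/second 23 > Podcast/first 22 > Social/first 21 > Social/second 20 > Affiliate/first 15 > Affiliate/second 9 > Podcast/second 8.
Print/first (26): +40 — 80 left.
Print/second (23): +40 — 40 left.
Fill Podcast first block (30 at 22) — 10 left.
Social first at 21: only 10 left, fill 10.
Total = 26×40 + 23×40 + 22×30 + 21×10 = 2830.

2830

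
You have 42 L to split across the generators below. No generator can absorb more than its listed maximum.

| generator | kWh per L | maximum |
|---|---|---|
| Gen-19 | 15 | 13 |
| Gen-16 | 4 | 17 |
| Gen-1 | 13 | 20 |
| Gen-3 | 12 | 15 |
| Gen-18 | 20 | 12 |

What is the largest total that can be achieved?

656

Order the generators by kWh per L: Gen-18 20 > Gen-19 15 > Gen-1 13 > Gen-3 12 > Gen-16 4.
Give Gen-18 12 to hit its cap of 12 — 30 left.
Give Gen-19 13 to hit its cap of 13 — 17 left.
Only 17 left; Gen-1 takes them to reach 17.
Total = 15×13 + 13×17 + 20×12 = 656.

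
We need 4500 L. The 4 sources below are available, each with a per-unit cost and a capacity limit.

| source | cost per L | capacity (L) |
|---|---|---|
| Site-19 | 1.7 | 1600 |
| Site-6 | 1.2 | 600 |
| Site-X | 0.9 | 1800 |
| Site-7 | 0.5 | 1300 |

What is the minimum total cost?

Cheapest first:
Site-7 (0.5): use full 1300 ; 3200 L to go.
Site-X (0.9): use full 1800 ; 1400 L to go.
Take 600 from Site-6 at 1.2 ; need 800 more.
Take 800 from Site-19 at 1.7 to finish.
Cost = 1300×0.5 + 1800×0.9 + 600×1.2 + 800×1.7 = 4350.

4350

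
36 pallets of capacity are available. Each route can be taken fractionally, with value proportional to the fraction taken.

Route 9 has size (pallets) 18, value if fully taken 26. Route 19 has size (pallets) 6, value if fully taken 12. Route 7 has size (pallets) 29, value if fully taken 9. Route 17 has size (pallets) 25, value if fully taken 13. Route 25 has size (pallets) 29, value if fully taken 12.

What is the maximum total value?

Rank by value-to-size ratio: Route 19 12/6≈2, Route 9 26/18≈1.44, Route 17 13/25≈0.52, Route 25 12/29≈0.414, Route 7 9/29≈0.31.
All 6 pallets of Route 19 fit (value 12) → 30 remain.
Route 9: take in full, 18 pallets for value 26 → 12 left.
12 pallets left: a 12/25 share of Route 17 gives 13×12/25 = 6.24.
Total value = 44.24.

44.24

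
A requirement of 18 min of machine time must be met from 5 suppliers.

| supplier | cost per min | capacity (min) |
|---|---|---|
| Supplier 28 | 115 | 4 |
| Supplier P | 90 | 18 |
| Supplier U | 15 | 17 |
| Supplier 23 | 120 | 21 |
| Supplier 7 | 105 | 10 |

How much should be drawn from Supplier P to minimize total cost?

Fill from the cheapest supplier first.
Supplier U (15): use full 17 ; 1 min to go.
Supplier P (90): take the remaining 1 ; done.
Supplier 7, Supplier 28, Supplier 23: unused.

1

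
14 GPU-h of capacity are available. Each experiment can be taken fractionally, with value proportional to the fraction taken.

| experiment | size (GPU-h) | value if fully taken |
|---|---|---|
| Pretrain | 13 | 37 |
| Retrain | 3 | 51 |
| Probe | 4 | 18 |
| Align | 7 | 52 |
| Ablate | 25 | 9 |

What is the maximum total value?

Sort by value density: Retrain 51/3≈17, Align 52/7≈7.43, Probe 18/4≈4.5, Pretrain 37/13≈2.85, Ablate 9/25≈0.36.
Take all of Retrain (3 GPU-h, value 51) — 11 GPU-h left.
All 7 GPU-h of Align fit (value 52) — 4 remain.
All 4 GPU-h of Probe fit (value 18) — 0 remain.
Total value = 121.

121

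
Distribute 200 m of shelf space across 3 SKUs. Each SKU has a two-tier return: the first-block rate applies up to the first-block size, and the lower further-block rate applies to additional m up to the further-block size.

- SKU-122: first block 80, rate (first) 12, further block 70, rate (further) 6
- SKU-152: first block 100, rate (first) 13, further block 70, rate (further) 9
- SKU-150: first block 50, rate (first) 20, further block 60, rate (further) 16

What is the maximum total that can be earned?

3130

Rank every tier by rate: SKU-150/T1 20 > SKU-150/T2 16 > SKU-152/T1 13 > SKU-122/T1 12 > SKU-152/T2 9 > SKU-122/T2 6.
SKU-150 T1 at 20: fill all 50 → 150 left.
SKU-150/T2 (16): +60 → 90 left.
SKU-152 T1 at 13: only 90 left, fill 90.
Total = 20×50 + 16×60 + 13×90 = 3130.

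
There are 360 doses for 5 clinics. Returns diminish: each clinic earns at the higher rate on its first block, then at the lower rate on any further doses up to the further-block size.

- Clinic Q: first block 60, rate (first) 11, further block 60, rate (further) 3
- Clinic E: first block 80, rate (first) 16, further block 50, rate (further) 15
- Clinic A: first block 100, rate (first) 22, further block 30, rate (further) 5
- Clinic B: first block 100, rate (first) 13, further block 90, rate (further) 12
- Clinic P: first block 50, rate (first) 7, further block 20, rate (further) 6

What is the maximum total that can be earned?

Treat each block as its own option and order by rate: Clinic A/T1 22 > Clinic E/T1 16 > Clinic E/T2 15 > Clinic B/T1 13 > Clinic B/T2 12 > Clinic Q/T1 11 > Clinic P/T1 7 > Clinic P/T2 6 > Clinic A/T2 5 > Clinic Q/T2 3.
Clinic A/T1 (22): +100 — 260 left.
Fill Clinic E T1 block (80 at 16) — 180 left.
Clinic E T2 at 15: fill all 50 — 130 left.
Clinic B/T1 (13): +100 — 30 left.
Clinic B T2 at 12: only 30 left, fill 30.
Total = 22×100 + 16×80 + 15×50 + 13×100 + 12×30 = 5890.

5890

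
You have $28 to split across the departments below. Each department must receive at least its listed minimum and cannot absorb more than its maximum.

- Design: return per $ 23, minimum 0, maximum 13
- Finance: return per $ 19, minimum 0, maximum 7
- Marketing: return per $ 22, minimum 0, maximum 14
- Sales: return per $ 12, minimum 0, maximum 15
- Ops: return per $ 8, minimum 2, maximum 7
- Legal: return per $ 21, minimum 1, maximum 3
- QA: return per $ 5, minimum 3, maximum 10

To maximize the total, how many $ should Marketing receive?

Meeting every minimum uses 0+0+0+0+2+1+3 = 6 $, leaving 22.
Order the departments by return per $: Design 23 > Marketing 22 > Legal 21 > Finance 19 > Sales 12 > Ops 8 > QA 5.
Design takes 13 more to reach its cap of 13 — 9 left.
Only 9 left; Marketing takes them to reach 9.

9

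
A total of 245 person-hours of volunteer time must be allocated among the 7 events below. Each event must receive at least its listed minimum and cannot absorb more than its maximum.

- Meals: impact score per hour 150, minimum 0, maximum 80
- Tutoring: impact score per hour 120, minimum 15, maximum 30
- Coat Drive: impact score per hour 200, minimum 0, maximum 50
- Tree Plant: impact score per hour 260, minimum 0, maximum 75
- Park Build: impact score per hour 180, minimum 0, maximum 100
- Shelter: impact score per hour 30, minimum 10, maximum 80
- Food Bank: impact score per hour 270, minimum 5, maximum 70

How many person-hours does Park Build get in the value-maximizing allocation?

Meeting every minimum uses 0+15+0+0+0+10+5 = 30 person-hours, leaving 215.
Highest impact score per hour first: Food Bank 270 > Tree Plant 260 > Coat Drive 200 > Park Build 180 > Meals 150 > Tutoring 120 > Shelter 30.
Food Bank: +65 to 70 (cap) — 150 left.
Tree Plant: +75 to 75 (cap) — 75 left.
Give Coat Drive 50 more to hit its cap of 50 — 25 left.
Park Build has room for 100 more but only 25 remain, so it gets 25.

25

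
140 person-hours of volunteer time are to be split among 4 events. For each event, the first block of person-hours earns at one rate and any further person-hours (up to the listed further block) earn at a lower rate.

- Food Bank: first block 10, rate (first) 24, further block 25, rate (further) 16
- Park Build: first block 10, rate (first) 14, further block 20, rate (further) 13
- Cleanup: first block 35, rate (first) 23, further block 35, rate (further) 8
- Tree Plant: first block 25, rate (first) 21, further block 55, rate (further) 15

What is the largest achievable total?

2645

Treat each block as its own option and order by rate: Food Bank/T1 24 > Cleanup/T1 23 > Tree Plant/T1 21 > Food Bank/T2 16 > Tree Plant/T2 15 > Park Build/T1 14 > Park Build/T2 13 > Cleanup/T2 8.
Food Bank T1 at 24: fill all 10 — 130 left.
Cleanup T1 at 23: fill all 35 — 95 left.
Fill Tree Plant T1 block (25 at 21) — 70 left.
Fill Food Bank T2 block (25 at 16) — 45 left.
Tree Plant T2 at 15: only 45 left, fill 45.
Total = 24×10 + 23×35 + 21×25 + 16×25 + 15×45 = 2645.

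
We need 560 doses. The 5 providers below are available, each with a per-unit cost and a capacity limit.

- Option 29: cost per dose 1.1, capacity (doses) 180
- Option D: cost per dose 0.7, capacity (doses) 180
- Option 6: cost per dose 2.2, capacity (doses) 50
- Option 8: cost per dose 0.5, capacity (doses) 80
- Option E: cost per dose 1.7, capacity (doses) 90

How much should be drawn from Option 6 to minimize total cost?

30

Use providers in increasing cost order.
Take 80 from Option 8 at 0.5 — need 480 more.
Option D (0.7): use full 180 — 300 doses to go.
Option 29 (1.1): use full 180 — 120 doses to go.
Take 90 from Option E at 1.7 — need 30 more.
Option 6 (2.2): take the remaining 30 — done.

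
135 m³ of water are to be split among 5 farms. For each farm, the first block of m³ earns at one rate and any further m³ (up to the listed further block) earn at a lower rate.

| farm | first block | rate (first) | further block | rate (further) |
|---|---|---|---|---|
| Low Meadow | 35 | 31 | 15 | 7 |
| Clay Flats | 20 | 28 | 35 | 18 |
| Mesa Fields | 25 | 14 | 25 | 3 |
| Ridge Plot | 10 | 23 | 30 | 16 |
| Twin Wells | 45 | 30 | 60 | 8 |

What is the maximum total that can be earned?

3675

Treat each block as its own option and order by rate: Low Meadow/tier1 31 > Twin Wells/tier1 30 > Clay Flats/tier1 28 > Ridge Plot/tier1 23 > Clay Flats/tier2 18 > Ridge Plot/tier2 16 > Mesa Fields/tier1 14 > Twin Wells/tier2 8 > Low Meadow/tier2 7 > Mesa Fields/tier2 3.
Low Meadow/tier1 (31): +35 → 100 left.
Twin Wells tier1 at 30: fill all 45 → 55 left.
Clay Flats tier1 at 28: fill all 20 → 35 left.
Ridge Plot tier1 at 23: fill all 10 → 25 left.
Clay Flats tier2 at 18: only 25 left, fill 25.
Total = 31×35 + 30×45 + 28×20 + 23×10 + 18×25 = 3675.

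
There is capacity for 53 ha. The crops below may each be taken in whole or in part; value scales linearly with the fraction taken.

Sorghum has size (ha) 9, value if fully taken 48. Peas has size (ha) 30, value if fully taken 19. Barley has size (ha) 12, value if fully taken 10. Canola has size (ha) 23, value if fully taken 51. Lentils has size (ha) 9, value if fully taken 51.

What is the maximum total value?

160

Rank by value-to-size ratio: Lentils 51/9≈5.67, Sorghum 48/9≈5.33, Canola 51/23≈2.22, Barley 10/12≈0.833, Peas 19/30≈0.633.
Take all of Lentils (9 ha, value 51) ; 44 ha left.
All 9 ha of Sorghum fit (value 48) ; 35 remain.
Take all of Canola (23 ha, value 51) ; 12 ha left.
Take all of Barley (12 ha, value 10) ; 0 ha left.
Total value = 160.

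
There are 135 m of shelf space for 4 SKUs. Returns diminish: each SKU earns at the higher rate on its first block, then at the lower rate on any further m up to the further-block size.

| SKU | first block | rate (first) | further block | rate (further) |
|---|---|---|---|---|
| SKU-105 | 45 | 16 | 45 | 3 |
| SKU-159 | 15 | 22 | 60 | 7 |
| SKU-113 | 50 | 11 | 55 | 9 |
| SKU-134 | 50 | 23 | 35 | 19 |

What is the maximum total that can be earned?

2705

Order all 8 blocks by rate: SKU-134/T1 23 > SKU-159/T1 22 > SKU-134/T2 19 > SKU-105/T1 16 > SKU-113/T1 11 > SKU-113/T2 9 > SKU-159/T2 7 > SKU-105/T2 3.
SKU-134 T1 at 23: fill all 50 ; 85 left.
SKU-159/T1 (22): +15 ; 70 left.
Fill SKU-134 T2 block (35 at 19) ; 35 left.
SKU-105 T1 at 16: only 35 left, fill 35.
Total = 23×50 + 22×15 + 19×35 + 16×35 = 2705.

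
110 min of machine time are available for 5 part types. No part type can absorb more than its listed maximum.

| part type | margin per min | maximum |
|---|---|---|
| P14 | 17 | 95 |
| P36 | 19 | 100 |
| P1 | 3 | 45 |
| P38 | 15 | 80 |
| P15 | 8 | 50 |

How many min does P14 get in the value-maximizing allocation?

Rank by margin per min: P36 19 > P14 17 > P38 15 > P15 8 > P1 3.
Give P36 100 to hit its cap of 100 ; 10 left.
P14 has room for 95 but only 10 remain, so it gets 10.

10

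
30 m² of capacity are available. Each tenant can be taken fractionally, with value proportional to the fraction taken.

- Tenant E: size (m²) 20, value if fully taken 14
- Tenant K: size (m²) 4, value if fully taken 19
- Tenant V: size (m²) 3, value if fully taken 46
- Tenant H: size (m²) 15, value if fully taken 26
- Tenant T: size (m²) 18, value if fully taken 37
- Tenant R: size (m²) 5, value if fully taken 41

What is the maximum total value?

143

Best value per unit of size first: Tenant V 46/3≈15.3, Tenant R 41/5≈8.2, Tenant K 19/4≈4.75, Tenant T 37/18≈2.06, Tenant H 26/15≈1.73, Tenant E 14/20≈0.7.
Tenant V: take in full, 3 m² for value 46 ; 27 left.
Tenant R: take in full, 5 m² for value 41 ; 22 left.
Take all of Tenant K (4 m², value 19) ; 18 m² left.
Tenant T: take in full, 18 m² for value 37 ; 0 left.
Total value = 143.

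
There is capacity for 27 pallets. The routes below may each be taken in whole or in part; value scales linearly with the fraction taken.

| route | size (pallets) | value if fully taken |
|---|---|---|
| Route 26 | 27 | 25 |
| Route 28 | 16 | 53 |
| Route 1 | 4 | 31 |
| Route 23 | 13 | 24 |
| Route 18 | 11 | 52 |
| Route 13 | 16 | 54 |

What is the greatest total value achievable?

Best value per unit of size first: Route 1 31/4≈7.75, Route 18 52/11≈4.73, Route 13 54/16≈3.38, Route 28 53/16≈3.31, Route 23 24/13≈1.85, Route 26 25/27≈0.926.
Take all of Route 1 (4 pallets, value 31) ; 23 pallets left.
All 11 pallets of Route 18 fit (value 52) ; 12 remain.
Fill the last 12 pallets with part of Route 13: 12/16 of it earns 40.5.
Total value = 123.5.

123.5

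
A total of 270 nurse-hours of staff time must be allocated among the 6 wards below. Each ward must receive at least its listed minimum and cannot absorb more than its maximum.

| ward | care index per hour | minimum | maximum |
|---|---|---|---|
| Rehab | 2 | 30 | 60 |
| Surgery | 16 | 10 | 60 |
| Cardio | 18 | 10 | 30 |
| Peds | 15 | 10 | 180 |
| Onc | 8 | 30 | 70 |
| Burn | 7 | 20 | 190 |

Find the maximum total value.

Meeting every minimum uses 30+10+10+10+30+20 = 110 nurse-hours, leaving 160.
Rank by care index per hour: Cardio 18 > Surgery 16 > Peds 15 > Onc 8 > Burn 7 > Rehab 2.
Give Cardio 20 more to hit its cap of 30 → 140 left.
Give Surgery 50 more to hit its cap of 60 → 90 left.
Peds has room for 170 more but only 90 remain, so it gets 100.
Total = 2×30 + 16×60 + 18×30 + 15×100 + 8×30 + 7×20 = 3440.

3440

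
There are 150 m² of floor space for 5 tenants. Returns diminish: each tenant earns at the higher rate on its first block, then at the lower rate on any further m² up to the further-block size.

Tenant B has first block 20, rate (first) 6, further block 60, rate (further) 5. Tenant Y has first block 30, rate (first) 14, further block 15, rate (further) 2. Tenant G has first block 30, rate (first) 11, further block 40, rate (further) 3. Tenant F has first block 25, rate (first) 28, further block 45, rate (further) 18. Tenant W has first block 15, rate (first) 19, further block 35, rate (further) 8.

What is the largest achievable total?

2585

Rank every tier by rate: Tenant F/first 28 > Tenant W/first 19 > Tenant F/second 18 > Tenant Y/first 14 > Tenant G/first 11 > Tenant W/second 8 > Tenant B/first 6 > Tenant B/second 5 > Tenant G/second 3 > Tenant Y/second 2.
Tenant F first at 28: fill all 25 ; 125 left.
Tenant W first at 19: fill all 15 ; 110 left.
Tenant F/second (18): +45 ; 65 left.
Fill Tenant Y first block (30 at 14) ; 35 left.
Fill Tenant G first block (30 at 11) ; 5 left.
Tenant W/second: +5 of 35 at 8; pool empty.
Total = 28×25 + 19×15 + 18×45 + 14×30 + 11×30 + 8×5 = 2585.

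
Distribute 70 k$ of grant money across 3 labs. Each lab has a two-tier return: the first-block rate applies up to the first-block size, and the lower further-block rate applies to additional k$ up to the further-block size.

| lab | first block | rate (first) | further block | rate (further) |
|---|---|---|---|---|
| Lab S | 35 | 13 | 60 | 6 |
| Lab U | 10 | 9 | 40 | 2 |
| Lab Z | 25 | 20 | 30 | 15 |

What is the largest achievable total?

1145

Rank every tier by rate: Lab Z/T1 20 > Lab Z/T2 15 > Lab S/T1 13 > Lab U/T1 9 > Lab S/T2 6 > Lab U/T2 2.
Lab Z T1 at 20: fill all 25 — 45 left.
Lab Z T2 at 15: fill all 30 — 15 left.
15 remain; put them into Lab S T1 at 13.
Total = 20×25 + 15×30 + 13×15 = 1145.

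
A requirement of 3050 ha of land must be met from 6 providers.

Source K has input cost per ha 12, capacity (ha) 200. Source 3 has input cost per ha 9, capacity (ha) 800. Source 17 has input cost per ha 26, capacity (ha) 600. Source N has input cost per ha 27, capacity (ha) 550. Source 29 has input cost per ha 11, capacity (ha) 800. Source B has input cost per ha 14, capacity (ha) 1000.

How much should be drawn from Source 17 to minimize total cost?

Fill from the cheapest provider first.
Take 800 from Source 3 at 9 — need 2250 more.
Source 29 at 11: take all 800 ha — 1450 still needed.
Source K (12): use full 200 — 1250 ha to go.
Take 1000 from Source B at 14 — need 250 more.
Take 250 from Source 17 at 26 to finish.
Source N: unused.

250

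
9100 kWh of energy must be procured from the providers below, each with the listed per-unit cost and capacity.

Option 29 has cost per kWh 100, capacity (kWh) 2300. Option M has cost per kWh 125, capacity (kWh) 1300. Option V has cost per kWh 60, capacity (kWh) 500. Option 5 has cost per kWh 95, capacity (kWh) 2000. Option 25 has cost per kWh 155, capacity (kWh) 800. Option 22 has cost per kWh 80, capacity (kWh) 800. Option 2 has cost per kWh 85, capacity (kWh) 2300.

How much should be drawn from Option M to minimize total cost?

Cheapest first:
Option V at 60: take all 500 kWh — 8600 still needed.
Take 800 from Option 22 at 80 — need 7800 more.
Option 2 at 85: take all 2300 kWh — 5500 still needed.
Option 5 at 95: take all 2000 kWh — 3500 still needed.
Option 29 (100): use full 2300 — 1200 kWh to go.
Option M (125): take the remaining 1200 — done.
Option 25: unused.

1200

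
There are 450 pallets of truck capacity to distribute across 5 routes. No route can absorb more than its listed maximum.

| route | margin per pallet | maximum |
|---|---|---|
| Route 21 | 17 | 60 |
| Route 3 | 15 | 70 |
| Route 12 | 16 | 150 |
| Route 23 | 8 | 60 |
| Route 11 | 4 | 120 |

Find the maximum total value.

5390

Rank by margin per pallet: Route 21 17 > Route 12 16 > Route 3 15 > Route 23 8 > Route 11 4.
Give Route 21 60 to hit its cap of 60 → 390 left.
Route 12 takes 150 to reach its cap of 150 → 240 left.
Route 3 takes 70 to reach its cap of 70 → 170 left.
Route 23 takes 60 to reach its cap of 60 → 110 left.
Route 11: +110 (room for 120) → 110. Pool exhausted.
Total = 17×60 + 15×70 + 16×150 + 8×60 + 4×110 = 5390.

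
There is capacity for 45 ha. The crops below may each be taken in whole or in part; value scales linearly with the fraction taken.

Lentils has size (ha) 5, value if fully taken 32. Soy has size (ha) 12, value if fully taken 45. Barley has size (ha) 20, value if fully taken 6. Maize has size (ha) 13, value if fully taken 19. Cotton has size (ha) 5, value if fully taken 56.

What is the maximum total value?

155

Sort by value density: Cotton 56/5≈11.2, Lentils 32/5≈6.4, Soy 45/12≈3.75, Maize 19/13≈1.46, Barley 6/20≈0.3.
Cotton: take in full, 5 ha for value 56 ; 40 left.
Lentils: take in full, 5 ha for value 32 ; 35 left.
Take all of Soy (12 ha, value 45) ; 23 ha left.
All 13 ha of Maize fit (value 19) ; 10 remain.
Fill the last 10 ha with part of Barley: 10/20 of it earns 3.
Total value = 155.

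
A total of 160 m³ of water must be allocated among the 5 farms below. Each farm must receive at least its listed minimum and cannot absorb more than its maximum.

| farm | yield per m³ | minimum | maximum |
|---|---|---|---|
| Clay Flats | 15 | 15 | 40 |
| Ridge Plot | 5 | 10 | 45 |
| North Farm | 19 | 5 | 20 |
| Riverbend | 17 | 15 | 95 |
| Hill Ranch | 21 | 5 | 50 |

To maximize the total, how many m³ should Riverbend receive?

65

Meeting every minimum uses 15+10+5+15+5 = 50 m³, leaving 110.
Highest yield per m³ first: Hill Ranch 21 > North Farm 19 > Riverbend 17 > Clay Flats 15 > Ridge Plot 5.
Give Hill Ranch 45 more to hit its cap of 50 ; 65 left.
North Farm: +15 to 20 (cap) ; 50 left.
Only 50 left; Riverbend takes them to reach 65.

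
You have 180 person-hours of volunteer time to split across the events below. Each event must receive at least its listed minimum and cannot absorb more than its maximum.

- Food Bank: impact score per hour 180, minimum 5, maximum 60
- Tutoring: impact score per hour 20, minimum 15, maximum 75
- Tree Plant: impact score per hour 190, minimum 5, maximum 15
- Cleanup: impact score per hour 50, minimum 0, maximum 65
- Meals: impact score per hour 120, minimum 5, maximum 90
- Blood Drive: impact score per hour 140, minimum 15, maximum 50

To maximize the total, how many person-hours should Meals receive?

Meeting every minimum uses 5+15+5+0+5+15 = 45 person-hours, leaving 135.
Highest impact score per hour first: Tree Plant 190 > Food Bank 180 > Blood Drive 140 > Meals 120 > Cleanup 50 > Tutoring 20.
Tree Plant takes 10 more to reach its cap of 15 → 125 left.
Food Bank takes 55 more to reach its cap of 60 → 70 left.
Blood Drive takes 35 more to reach its cap of 50 → 35 left.
Meals: +35 (room for 85) → 40. Pool exhausted.

40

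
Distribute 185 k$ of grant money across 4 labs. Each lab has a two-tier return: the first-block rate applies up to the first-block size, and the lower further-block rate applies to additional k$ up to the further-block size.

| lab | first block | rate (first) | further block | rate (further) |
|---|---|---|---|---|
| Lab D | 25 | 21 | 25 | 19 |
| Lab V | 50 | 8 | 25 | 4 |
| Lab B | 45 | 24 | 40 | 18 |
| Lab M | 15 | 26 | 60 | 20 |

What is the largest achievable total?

Rank every tier by rate: Lab M/T1 26 > Lab B/T1 24 > Lab D/T1 21 > Lab M/T2 20 > Lab D/T2 19 > Lab B/T2 18 > Lab V/T1 8 > Lab V/T2 4.
Fill Lab M T1 block (15 at 26) — 170 left.
Fill Lab B T1 block (45 at 24) — 125 left.
Lab D T1 at 21: fill all 25 — 100 left.
Lab M T2 at 20: fill all 60 — 40 left.
Lab D/T2 (19): +25 — 15 left.
Lab B T2 at 18: only 15 left, fill 15.
Total = 26×15 + 24×45 + 21×25 + 20×60 + 19×25 + 18×15 = 3940.

3940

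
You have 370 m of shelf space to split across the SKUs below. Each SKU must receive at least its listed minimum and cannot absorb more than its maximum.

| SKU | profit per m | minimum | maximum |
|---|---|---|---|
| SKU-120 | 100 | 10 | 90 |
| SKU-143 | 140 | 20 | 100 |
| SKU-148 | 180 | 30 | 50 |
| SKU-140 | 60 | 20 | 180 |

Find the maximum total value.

Meeting every minimum uses 10+20+30+20 = 80 m, leaving 290.
Rank by profit per m: SKU-148 180 > SKU-143 140 > SKU-120 100 > SKU-140 60.
Give SKU-148 20 more to hit its cap of 50 — 270 left.
SKU-143 takes 80 more to reach its cap of 100 — 190 left.
SKU-120: +80 to 90 (cap) — 110 left.
Only 110 left; SKU-140 takes them to reach 130.
Total = 100×90 + 140×100 + 180×50 + 60×130 = 39800.

39800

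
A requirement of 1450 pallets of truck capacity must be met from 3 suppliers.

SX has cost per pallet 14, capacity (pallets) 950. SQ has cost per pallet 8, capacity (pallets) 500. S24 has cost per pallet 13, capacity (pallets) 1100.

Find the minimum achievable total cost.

Fill from the cheapest supplier first.
SQ at 8: take all 500 pallets → 950 still needed.
Take 950 from S24 at 13 to finish.
SX: unused.
Cost = 500×8 + 950×13 = 16350.

16350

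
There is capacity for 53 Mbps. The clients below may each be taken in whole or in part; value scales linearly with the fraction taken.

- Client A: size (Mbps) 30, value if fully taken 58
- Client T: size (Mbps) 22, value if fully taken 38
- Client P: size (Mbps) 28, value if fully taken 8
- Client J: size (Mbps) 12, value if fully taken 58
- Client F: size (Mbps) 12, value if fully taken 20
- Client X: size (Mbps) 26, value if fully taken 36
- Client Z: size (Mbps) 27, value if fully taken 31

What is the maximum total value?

135

Sort by value density: Client J 58/12≈4.83, Client A 58/30≈1.93, Client T 38/22≈1.73, Client F 20/12≈1.67, Client X 36/26≈1.38, Client Z 31/27≈1.15, Client P 8/28≈0.286.
Client J: take in full, 12 Mbps for value 58 → 41 left.
Client A: take in full, 30 Mbps for value 58 → 11 left.
Fill the last 11 Mbps with part of Client T: 11/22 of it earns 19.
Total value = 135.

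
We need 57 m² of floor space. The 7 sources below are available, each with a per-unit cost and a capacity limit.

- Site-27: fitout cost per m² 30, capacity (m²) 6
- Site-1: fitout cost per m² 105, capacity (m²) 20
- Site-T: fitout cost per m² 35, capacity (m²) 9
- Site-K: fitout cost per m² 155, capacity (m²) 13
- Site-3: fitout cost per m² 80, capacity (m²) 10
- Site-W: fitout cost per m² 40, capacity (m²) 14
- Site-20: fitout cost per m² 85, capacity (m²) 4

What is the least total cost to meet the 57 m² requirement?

3665

Use sources in increasing cost order.
Take 6 from Site-27 at 30 → need 51 more.
Site-T at 35: take all 9 m² → 42 still needed.
Site-W at 40: take all 14 m² → 28 still needed.
Site-3 (80): use full 10 → 18 m² to go.
Site-20 at 85: take all 4 m² → 14 still needed.
Take 14 from Site-1 at 105 to finish.
Site-K: unused.
Cost = 6×30 + 9×35 + 14×40 + 10×80 + 4×85 + 14×105 = 3665.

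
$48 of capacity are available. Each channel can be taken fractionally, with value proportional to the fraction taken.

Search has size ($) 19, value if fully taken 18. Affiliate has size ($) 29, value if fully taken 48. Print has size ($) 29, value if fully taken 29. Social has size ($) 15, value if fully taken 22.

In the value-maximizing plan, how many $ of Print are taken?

4

Sort by value density: Affiliate 48/29≈1.66, Social 22/15≈1.47, Print 29/29≈1, Search 18/19≈0.947.
Take all of Affiliate (29 $, value 48) ; 19 $ left.
Social: take in full, 15 $ for value 22 ; 4 left.
4 $ left: a 4/29 share of Print gives 29×4/29 = 4.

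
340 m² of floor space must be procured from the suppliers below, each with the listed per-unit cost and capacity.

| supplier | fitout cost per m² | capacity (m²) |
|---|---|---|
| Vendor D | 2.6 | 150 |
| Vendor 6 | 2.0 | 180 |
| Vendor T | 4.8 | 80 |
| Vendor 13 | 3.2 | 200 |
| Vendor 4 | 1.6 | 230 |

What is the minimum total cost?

Cheapest first:
Vendor 4 (1.6): use full 230 → 110 m² to go.
Vendor 6 at 2.0: take 110 of its 180 → requirement met.
Vendor D, Vendor 13, Vendor T: unused.
Cost = 230×1.6 + 110×2.0 = 588.

588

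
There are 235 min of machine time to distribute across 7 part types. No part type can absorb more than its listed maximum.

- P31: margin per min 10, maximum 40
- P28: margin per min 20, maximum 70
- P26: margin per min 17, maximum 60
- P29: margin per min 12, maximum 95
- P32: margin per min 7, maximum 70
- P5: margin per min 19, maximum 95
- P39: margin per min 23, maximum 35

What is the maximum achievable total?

Highest margin per min first: P39 23 > P28 20 > P5 19 > P26 17 > P29 12 > P31 10 > P32 7.
Give P39 35 to hit its cap of 35 ; 200 left.
P28 takes 70 to reach its cap of 70 ; 130 left.
Give P5 95 to hit its cap of 95 ; 35 left.
P26 has room for 60 but only 35 remain, so it gets 35.
Total = 20×70 + 17×35 + 19×95 + 23×35 = 4605.

4605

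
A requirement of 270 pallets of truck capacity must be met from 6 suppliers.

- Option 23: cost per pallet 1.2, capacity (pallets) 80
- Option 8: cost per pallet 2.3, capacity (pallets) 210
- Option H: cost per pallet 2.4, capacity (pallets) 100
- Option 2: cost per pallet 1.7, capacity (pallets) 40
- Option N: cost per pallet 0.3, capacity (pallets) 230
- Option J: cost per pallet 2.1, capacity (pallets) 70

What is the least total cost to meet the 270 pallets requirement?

Cheapest first:
Take 230 from Option N at 0.3 ; need 40 more.
Option 23 (1.2): take the remaining 40 ; done.
Option 2, Option J, Option 8, Option H: unused.
Cost = 230×0.3 + 40×1.2 = 117.

117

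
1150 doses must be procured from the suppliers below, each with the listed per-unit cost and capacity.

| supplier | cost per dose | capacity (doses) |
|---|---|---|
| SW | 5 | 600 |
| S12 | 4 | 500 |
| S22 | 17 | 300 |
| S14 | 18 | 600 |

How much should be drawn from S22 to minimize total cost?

50

Cheapest first:
S12 (4): use full 500 ; 650 doses to go.
SW (5): use full 600 ; 50 doses to go.
S22 (17): take the remaining 50 ; done.
S14: unused.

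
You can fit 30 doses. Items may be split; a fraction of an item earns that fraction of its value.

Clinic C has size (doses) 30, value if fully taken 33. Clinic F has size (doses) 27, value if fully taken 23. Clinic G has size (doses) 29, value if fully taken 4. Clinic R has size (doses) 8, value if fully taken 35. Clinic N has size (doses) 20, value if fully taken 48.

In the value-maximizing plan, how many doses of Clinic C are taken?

2

Best value per unit of size first: Clinic R 35/8≈4.38, Clinic N 48/20≈2.4, Clinic C 33/30≈1.1, Clinic F 23/27≈0.852, Clinic G 4/29≈0.138.
All 8 doses of Clinic R fit (value 35) → 22 remain.
All 20 doses of Clinic N fit (value 48) → 2 remain.
Only 2 doses remain; take 2/30 of Clinic C for value 33×2/30 = 2.2.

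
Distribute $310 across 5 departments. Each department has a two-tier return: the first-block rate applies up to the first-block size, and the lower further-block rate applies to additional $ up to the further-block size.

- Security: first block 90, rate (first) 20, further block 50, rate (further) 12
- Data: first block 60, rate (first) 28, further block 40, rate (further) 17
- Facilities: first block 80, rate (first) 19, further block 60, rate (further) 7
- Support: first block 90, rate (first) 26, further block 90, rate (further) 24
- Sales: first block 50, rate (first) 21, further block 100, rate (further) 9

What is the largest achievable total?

7630

Treat each block as its own option and order by rate: Data/first 28 > Support/first 26 > Support/second 24 > Sales/first 21 > Security/first 20 > Facilities/first 19 > Data/second 17 > Security/second 12 > Sales/second 9 > Facilities/second 7.
Fill Data first block (60 at 28) ; 250 left.
Support first at 26: fill all 90 ; 160 left.
Support second at 24: fill all 90 ; 70 left.
Sales/first (21): +50 ; 20 left.
Security first at 20: only 20 left, fill 20.
Total = 28×60 + 26×90 + 24×90 + 21×50 + 20×20 = 7630.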